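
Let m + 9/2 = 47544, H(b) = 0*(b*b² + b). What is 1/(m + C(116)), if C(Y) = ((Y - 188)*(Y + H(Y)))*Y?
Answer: -2/1842585 ≈ -1.0854e-6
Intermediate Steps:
H(b) = 0 (H(b) = 0*(b³ + b) = 0*(b + b³) = 0)
m = 95079/2 (m = -9/2 + 47544 = 95079/2 ≈ 47540.)
C(Y) = Y²*(-188 + Y) (C(Y) = ((Y - 188)*(Y + 0))*Y = ((-188 + Y)*Y)*Y = (Y*(-188 + Y))*Y = Y²*(-188 + Y))
1/(m + C(116)) = 1/(95079/2 + 116²*(-188 + 116)) = 1/(95079/2 + 13456*(-72)) = 1/(95079/2 - 968832) = 1/(-1842585/2) = -2/1842585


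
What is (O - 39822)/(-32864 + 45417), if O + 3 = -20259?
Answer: -60084/12553 ≈ -4.7864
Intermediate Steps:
O = -20262 (O = -3 - 20259 = -20262)
(O - 39822)/(-32864 + 45417) = (-20262 - 39822)/(-32864 + 45417) = -60084/12553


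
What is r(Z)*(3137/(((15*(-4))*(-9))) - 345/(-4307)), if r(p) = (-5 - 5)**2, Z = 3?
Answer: 68486795/116289 ≈ 588.94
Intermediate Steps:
r(p) = 100 (r(p) = (-10)**2 = 100)
r(Z)*(3137/(((15*(-4))*(-9))) - 345/(-4307)) = 100*(3137/(((15*(-4))*(-9))) - 345/(-4307)) = 100*(3137/((-60*(-9))) - 345*(-1/4307)) = 100*(3137/540 + 345/4307) = 100*(13697359/2325780) = 68486795/116289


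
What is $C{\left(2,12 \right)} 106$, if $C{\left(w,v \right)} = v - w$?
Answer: $1060$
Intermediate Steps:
$C{\left(2,12 \right)} 106 = \left(12 - 2\right) 106 = 10 \cdot 106 = 1060$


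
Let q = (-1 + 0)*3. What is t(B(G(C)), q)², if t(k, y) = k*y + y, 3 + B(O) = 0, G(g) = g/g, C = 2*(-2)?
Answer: 36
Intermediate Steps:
C = -4
G(g) = 1
B(O) = -3 (B(O) = -3 + 0 = -3)
q = -3 (q = -1*3 = -3)
t(k, y) = y + k*y
t(B(G(C)), q)² = (-3*(1 - 3))² = (-3*(-2))² = 6² = 36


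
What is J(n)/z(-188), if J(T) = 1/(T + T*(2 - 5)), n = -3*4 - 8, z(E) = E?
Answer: -1/7520 ≈ -0.00013298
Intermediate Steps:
n = -20 (n = -12 - 8 = -20)
J(T) = -1/(2*T) (J(T) = 1/(T + T*(-3)) = 1/(T - 3*T) = 1/(-2*T) = -1/(2*T))
J(n)/z(-188) = -1/2/(-20)/(-188) = -1/2*(-1/20)*(-1/188) = (1/40)*(-1/188) = -1/7520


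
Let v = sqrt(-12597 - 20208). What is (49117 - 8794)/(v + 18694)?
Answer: 753798162/349498441 - 3266163*I*sqrt(5)/349498441 ≈ 2.1568 - 0.020897*I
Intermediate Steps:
v = 81*I*sqrt(5) (v = sqrt(-32805) = 81*I*sqrt(5) ≈ 181.12*I)
(49117 - 8794)/(v + 18694) = (49117 - 8794)/(81*I*sqrt(5) + 18694) = 40323/(18694 + 81*I*sqrt(5))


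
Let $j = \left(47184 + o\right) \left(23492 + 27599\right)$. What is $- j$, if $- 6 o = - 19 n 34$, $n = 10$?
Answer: $- \frac{7397057162}{3} \approx -2.4657 \cdot 10^{9}$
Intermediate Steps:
$o = \frac{3230}{3}$ ($o = - \frac{\left(-19\right) 10 \cdot 34}{6} = - \frac{\left(-190\right) 34}{6} = \left(- \frac{1}{6}\right) \left(-6460\right) = \frac{3230}{3} \approx 1076.7$)
$j = \frac{7397057162}{3}$ ($j = \left(47184 + \frac{3230}{3}\right) \left(23492 + 27599\right) = \frac{144782}{3} \cdot 51091 = \frac{7397057162}{3} \approx 2.4657 \cdot 10^{9}$)
$- j = \left(-1\right) \frac{7397057162}{3} = - \frac{7397057162}{3}$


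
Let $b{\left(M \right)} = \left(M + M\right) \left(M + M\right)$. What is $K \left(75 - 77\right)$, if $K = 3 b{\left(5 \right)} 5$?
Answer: $-3000$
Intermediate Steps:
$b{\left(M \right)} = 4 M^{2}$ ($b{\left(M \right)} = 2 M 2 M = 4 M^{2}$)
$K = 1500$ ($K = 3 \cdot 4 \cdot 5^{2} \cdot 5 = 3 \cdot 4 \cdot 25 \cdot 5 = 3 \cdot 100 \cdot 5 = 300 \cdot 5 = 1500$)
$K \left(75 - 77\right) = 1500 \left(75 - 77\right) = 1500 \left(-2\right) = -3000$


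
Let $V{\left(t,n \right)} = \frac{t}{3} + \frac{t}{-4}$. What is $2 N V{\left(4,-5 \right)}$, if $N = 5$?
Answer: $\frac{10}{3} \approx 3.3333$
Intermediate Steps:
$V{\left(t,n \right)} = \frac{t}{12}$ ($V{\left(t,n \right)} = t \frac{1}{3} + t \left(- \frac{1}{4}\right) = \frac{t}{3} - \frac{t}{4} = \frac{t}{12}$)
$2 N V{\left(4,-5 \right)} = 2 \cdot 5 \cdot \frac{1}{12} \cdot 4 = 10 \cdot \frac{1}{3} = \frac{10}{3}$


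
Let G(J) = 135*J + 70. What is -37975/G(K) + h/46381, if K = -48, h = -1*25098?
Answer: 320088059/59460442 ≈ 5.3832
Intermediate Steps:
h = -25098
G(J) = 70 + 135*J
-37975/G(K) + h/46381 = -37975/(70 + 135*(-48)) - 25098/46381 = -37975/(70 - 6480) - 25098*1/46381 = -37975/(-6410) - 25098/46381 = -37975*(-1/6410) - 25098/46381 = 7595/1282 - 25098/46381 = 320088059/59460442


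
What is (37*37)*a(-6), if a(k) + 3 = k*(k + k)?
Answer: 94461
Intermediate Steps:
a(k) = -3 + 2*k**2 (a(k) = -3 + k*(k + k) = -3 + k*(2*k) = -3 + 2*k**2)
(37*37)*a(-6) = (37*37)*(-3 + 2*(-6)**2) = 1369*(-3 + 2*36) = 1369*(-3 + 72) = 1369*69 = 94461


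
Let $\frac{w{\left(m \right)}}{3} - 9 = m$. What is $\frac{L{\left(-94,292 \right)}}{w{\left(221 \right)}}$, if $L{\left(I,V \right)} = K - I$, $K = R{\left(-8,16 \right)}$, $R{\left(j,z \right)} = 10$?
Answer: $\frac{52}{345} \approx 0.15072$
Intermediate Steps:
$K = 10$
$w{\left(m \right)} = 27 + 3 m$
$L{\left(I,V \right)} = 10 - I$
$\frac{L{\left(-94,292 \right)}}{w{\left(221 \right)}} = \frac{10 - -94}{27 + 3 \cdot 221} = \frac{10 + 94}{27 + 663} = \frac{104}{690} = 104 \cdot \frac{1}{690} = \frac{52}{345}$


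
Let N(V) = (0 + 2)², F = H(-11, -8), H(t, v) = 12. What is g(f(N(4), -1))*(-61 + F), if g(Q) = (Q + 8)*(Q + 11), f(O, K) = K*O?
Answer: -1372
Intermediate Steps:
F = 12
N(V) = 4 (N(V) = 2² = 4)
g(Q) = (8 + Q)*(11 + Q)
g(f(N(4), -1))*(-61 + F) = (88 + (-1*4)² + 19*(-1*4))*(-61 + 12) = (88 + (-4)² + 19*(-4))*(-49) = (88 + 16 - 76)*(-49) = 28*(-49) = -1372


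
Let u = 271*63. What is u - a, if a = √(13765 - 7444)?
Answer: 17073 - 7*√129 ≈ 16994.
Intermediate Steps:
a = 7*√129 (a = √6321 = 7*√129 ≈ 79.505)
u = 17073
u - a = 17073 - 7*√129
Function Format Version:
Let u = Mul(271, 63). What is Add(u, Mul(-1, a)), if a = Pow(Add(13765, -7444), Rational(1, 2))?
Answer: Add(17073, Mul(-7, Pow(129, Rational(1, 2)))) ≈ 16994.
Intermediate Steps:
a = Mul(7, Pow(129, Rational(1, 2))) (a = Pow(6321, Rational(1, 2)) = Mul(7, Pow(129, Rational(1, 2))) ≈ 79.505)
u = 17073
Add(u, Mul(-1, a)) = Add(17073, Mul(-1, Mul(7, Pow(129, Rational(1, 2))))) = Add(17073, Mul(-7, Pow(129, Rational(1, 2))))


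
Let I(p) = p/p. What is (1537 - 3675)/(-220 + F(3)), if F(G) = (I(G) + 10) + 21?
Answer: 1069/94 ≈ 11.372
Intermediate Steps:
I(p) = 1
F(G) = 32 (F(G) = (1 + 10) + 21 = 11 + 21 = 32)
(1537 - 3675)/(-220 + F(3)) = (1537 - 3675)/(-220 + 32) = -2138/(-188) = -2138*(-1/188) = 1069/94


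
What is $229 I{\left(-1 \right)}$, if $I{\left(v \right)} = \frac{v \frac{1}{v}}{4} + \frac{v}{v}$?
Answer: $\frac{1145}{4} \approx 286.25$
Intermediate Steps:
$I{\left(v \right)} = \frac{5}{4}$ ($I{\left(v \right)} = 1 \cdot \frac{1}{4} + 1 = \frac{1}{4} + 1 = \frac{5}{4}$)
$229 I{\left(-1 \right)} = 229 \cdot \frac{5}{4} = \frac{1145}{4}$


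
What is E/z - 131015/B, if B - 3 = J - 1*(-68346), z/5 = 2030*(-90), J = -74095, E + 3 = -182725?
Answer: 4311862771/187463250 ≈ 23.001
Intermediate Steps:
E = -182728 (E = -3 - 182725 = -182728)
z = -913500 (z = 5*(2030*(-90)) = 5*(-182700) = -913500)
B = -5746 (B = 3 + (-74095 - 1*(-68346)) = 3 + (-74095 + 68346) = 3 - 5749 = -5746)
E/z - 131015/B = -182728/(-913500) - 131015/(-5746) = -182728*(-1/913500) - 131015*(-1/5746) = 6526/32625 + 131015/5746 = 4311862771/187463250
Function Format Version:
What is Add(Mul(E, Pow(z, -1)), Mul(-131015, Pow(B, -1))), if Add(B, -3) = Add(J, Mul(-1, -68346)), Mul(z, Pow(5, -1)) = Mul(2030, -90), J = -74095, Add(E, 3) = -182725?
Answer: Rational(4311862771, 187463250) ≈ 23.001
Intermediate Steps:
E = -182728 (E = Add(-3, -182725) = -182728)
z = -913500 (z = Mul(5, Mul(2030, -90)) = Mul(5, -182700) = -913500)
B = -5746 (B = Add(3, Add(-74095, Mul(-1, -68346))) = Add(3, Add(-74095, 68346)) = Add(3, -5749) = -5746)
Add(Mul(E, Pow(z, -1)), Mul(-131015, Pow(B, -1))) = Add(Mul(-182728, Pow(-913500, -1)), Mul(-131015, Pow(-5746, -1))) = Add(Mul(-182728, Rational(-1, 913500)), Mul(-131015, Rational(-1, 5746))) = Add(Rational(6526, 32625), Rational(131015, 5746)) = Rational(4311862771, 187463250)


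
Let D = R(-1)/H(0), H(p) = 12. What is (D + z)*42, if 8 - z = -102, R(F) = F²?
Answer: 9247/2 ≈ 4623.5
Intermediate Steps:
z = 110 (z = 8 - 1*(-102) = 8 + 102 = 110)
D = 1/12 (D = (-1)²/12 = 1*(1/12) = 1/12 ≈ 0.083333)
(D + z)*42 = (1/12 + 110)*42 = (1321/12)*42 = 9247/2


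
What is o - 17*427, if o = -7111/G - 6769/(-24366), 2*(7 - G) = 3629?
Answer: -213008049041/29361030 ≈ -7254.8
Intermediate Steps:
G = -3615/2 (G = 7 - 1/2*3629 = 7 - 3629/2 = -3615/2 ≈ -1807.5)
o = 123667729/29361030 (o = -7111/(-3615/2) - 6769/(-24366) = -7111*(-2/3615) - 6769*(-1/24366) = 14222/3615 + 6769/24366 = 123667729/29361030 ≈ 4.2120)
o - 17*427 = 123667729/29361030 - 17*427 = 123667729/29361030 - 1*7259 = 123667729/29361030 - 7259 = -213008049041/29361030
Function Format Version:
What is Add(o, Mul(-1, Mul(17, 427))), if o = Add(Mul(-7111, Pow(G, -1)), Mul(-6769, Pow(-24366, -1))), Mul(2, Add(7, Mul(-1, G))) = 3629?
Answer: Rational(-213008049041, 29361030) ≈ -7254.8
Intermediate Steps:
G = Rational(-3615, 2) (G = Add(7, Mul(Rational(-1, 2), 3629)) = Add(7, Rational(-3629, 2)) = Rational(-3615, 2) ≈ -1807.5)
o = Rational(123667729, 29361030) (o = Add(Mul(-7111, Pow(Rational(-3615, 2), -1)), Mul(-6769, Pow(-24366, -1))) = Add(Mul(-7111, Rational(-2, 3615)), Mul(-6769, Rational(-1, 24366))) = Add(Rational(14222, 3615), Rational(6769, 24366)) = Rational(123667729, 29361030) ≈ 4.2120)
Add(o, Mul(-1, Mul(17, 427))) = Add(Rational(123667729, 29361030), Mul(-1, Mul(17, 427))) = Add(Rational(123667729, 29361030), Mul(-1, 7259)) = Add(Rational(123667729, 29361030), -7259) = Rational(-213008049041, 29361030)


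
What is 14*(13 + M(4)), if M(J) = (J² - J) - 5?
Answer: 280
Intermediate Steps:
M(J) = -5 + J² - J
14*(13 + M(4)) = 14*(13 + (-5 + 4² - 1*4)) = 14*(13 + (-5 + 16 - 4)) = 14*(13 + 7) = 14*20 = 280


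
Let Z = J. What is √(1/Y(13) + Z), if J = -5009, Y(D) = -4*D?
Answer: 3*I*√376233/26 ≈ 70.774*I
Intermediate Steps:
Z = -5009
√(1/Y(13) + Z) = √(1/(-4*13) - 5009) = √(1/(-52) - 5009) = √(-1/52 - 5009) = √(-260469/52) = 3*I*√376233/26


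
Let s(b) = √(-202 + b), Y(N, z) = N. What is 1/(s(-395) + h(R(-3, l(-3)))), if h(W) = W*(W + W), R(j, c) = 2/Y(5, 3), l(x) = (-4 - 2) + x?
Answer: 200/373189 - 625*I*√597/373189 ≈ 0.00053592 - 0.04092*I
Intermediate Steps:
l(x) = -6 + x
R(j, c) = ⅖ (R(j, c) = 2/5 = 2*(⅕) = ⅖)
h(W) = 2*W² (h(W) = W*(2*W) = 2*W²)
1/(s(-395) + h(R(-3, l(-3)))) = 1/(√(-202 - 395) + 2*(⅖)²) = 1/(√(-597) + 2*(4/25)) = 1/(I*√597 + 8/25) = 1/(8/25 + I*√597)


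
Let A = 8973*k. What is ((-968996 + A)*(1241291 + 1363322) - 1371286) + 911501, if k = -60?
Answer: -3926131585273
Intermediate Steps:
A = -538380 (A = 8973*(-60) = -538380)
((-968996 + A)*(1241291 + 1363322) - 1371286) + 911501 = ((-968996 - 538380)*(1241291 + 1363322) - 1371286) + 911501 = (-1507376*2604613 - 1371286) + 911501 = (-3926131125488 - 1371286) + 911501 = -3926132496774 + 911501 = -3926131585273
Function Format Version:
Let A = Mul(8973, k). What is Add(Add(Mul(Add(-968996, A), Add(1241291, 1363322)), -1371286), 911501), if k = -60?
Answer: -3926131585273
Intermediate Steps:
A = -538380 (A = Mul(8973, -60) = -538380)
Add(Add(Mul(Add(-968996, A), Add(1241291, 1363322)), -1371286), 911501) = Add(Add(Mul(Add(-968996, -538380), Add(1241291, 1363322)), -1371286), 911501) = Add(Add(Mul(-1507376, 2604613), -1371286), 911501) = Add(Add(-3926131125488, -1371286), 911501) = Add(-3926132496774, 911501) = -3926131585273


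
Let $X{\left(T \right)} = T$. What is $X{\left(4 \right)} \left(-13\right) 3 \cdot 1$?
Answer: $-156$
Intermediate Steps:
$X{\left(4 \right)} \left(-13\right) 3 \cdot 1 = 4 \left(-13\right) 3 \cdot 1 = \left(-52\right) 3 = -156$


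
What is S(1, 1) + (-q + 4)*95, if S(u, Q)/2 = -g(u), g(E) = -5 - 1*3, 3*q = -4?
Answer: 1568/3 ≈ 522.67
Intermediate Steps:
q = -4/3 (q = (⅓)*(-4) = -4/3 ≈ -1.3333)
g(E) = -8 (g(E) = -5 - 3 = -8)
S(u, Q) = 16 (S(u, Q) = 2*(-1*(-8)) = 2*8 = 16)
S(1, 1) + (-q + 4)*95 = 16 + (-1*(-4/3) + 4)*95 = 16 + (4/3 + 4)*95 = 16 + (16/3)*95 = 16 + 1520/3 = 1568/3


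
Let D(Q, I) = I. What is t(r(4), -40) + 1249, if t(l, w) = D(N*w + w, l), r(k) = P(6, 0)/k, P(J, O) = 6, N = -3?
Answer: 2501/2 ≈ 1250.5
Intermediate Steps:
r(k) = 6/k
t(l, w) = l
t(r(4), -40) + 1249 = 6/4 + 1249 = 6*(¼) + 1249 = 3/2 + 1249 = 2501/2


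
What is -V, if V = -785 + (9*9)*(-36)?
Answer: 3701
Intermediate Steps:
V = -3701 (V = -785 + 81*(-36) = -785 - 2916 = -3701)
-V = -1*(-3701) = 3701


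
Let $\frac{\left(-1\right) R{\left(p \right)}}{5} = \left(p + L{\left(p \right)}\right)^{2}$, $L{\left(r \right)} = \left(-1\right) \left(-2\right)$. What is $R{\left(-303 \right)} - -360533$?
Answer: $-92472$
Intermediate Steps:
$L{\left(r \right)} = 2$
$R{\left(p \right)} = - 5 \left(2 + p\right)^{2}$ ($R{\left(p \right)} = - 5 \left(p + 2\right)^{2} = - 5 \left(2 + p\right)^{2}$)
$R{\left(-303 \right)} - -360533 = - 5 \left(2 - 303\right)^{2} - -360533 = - 5 \left(-301\right)^{2} + 360533 = \left(-5\right) 90601 + 360533 = -453005 + 360533 = -92472$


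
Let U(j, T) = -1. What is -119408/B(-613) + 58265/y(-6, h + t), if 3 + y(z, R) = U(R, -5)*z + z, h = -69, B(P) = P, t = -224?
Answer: -35358221/1839 ≈ -19227.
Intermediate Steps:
y(z, R) = -3 (y(z, R) = -3 + (-z + z) = -3 + 0 = -3)
-119408/B(-613) + 58265/y(-6, h + t) = -119408/(-613) + 58265/(-3) = -119408*(-1/613) + 58265*(-1/3) = 119408/613 - 58265/3 = -35358221/1839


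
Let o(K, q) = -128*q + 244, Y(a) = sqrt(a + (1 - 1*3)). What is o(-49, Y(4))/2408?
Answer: 61/602 - 16*sqrt(2)/301 ≈ 0.026155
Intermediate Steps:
Y(a) = sqrt(-2 + a) (Y(a) = sqrt(a + (1 - 3)) = sqrt(a - 2) = sqrt(-2 + a))
o(K, q) = 244 - 128*q
o(-49, Y(4))/2408 = (244 - 128*sqrt(-2 + 4))/2408 = (244 - 128*sqrt(2))*(1/2408) = 61/602 - 16*sqrt(2)/301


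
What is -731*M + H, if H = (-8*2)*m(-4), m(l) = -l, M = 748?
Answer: -546852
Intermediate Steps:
H = -64 (H = (-8*2)*(-1*(-4)) = -16*4 = -64)
-731*M + H = -731*748 - 64 = -546788 - 64 = -546852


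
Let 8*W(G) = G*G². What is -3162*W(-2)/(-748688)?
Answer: -1581/374344 ≈ -0.0042234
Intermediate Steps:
W(G) = G³/8 (W(G) = (G*G²)/8 = G³/8)
-3162*W(-2)/(-748688) = -1581*(-2)³/4/(-748688) = -1581*(-8)/4*(-1/748688) = -3162*(-1)*(-1/748688) = 3162*(-1/748688) = -1581/374344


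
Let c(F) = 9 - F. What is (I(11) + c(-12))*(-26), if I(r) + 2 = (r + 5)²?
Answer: -7150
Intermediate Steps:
I(r) = -2 + (5 + r)² (I(r) = -2 + (r + 5)² = -2 + (5 + r)²)
(I(11) + c(-12))*(-26) = ((-2 + (5 + 11)²) + (9 - 1*(-12)))*(-26) = ((-2 + 16²) + (9 + 12))*(-26) = ((-2 + 256) + 21)*(-26) = (254 + 21)*(-26) = 275*(-26) = -7150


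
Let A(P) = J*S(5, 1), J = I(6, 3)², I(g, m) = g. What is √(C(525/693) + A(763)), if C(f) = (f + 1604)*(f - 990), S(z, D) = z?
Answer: I*√1728585245/33 ≈ 1259.9*I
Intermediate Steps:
C(f) = (-990 + f)*(1604 + f) (C(f) = (1604 + f)*(-990 + f) = (-990 + f)*(1604 + f))
J = 36 (J = 6² = 36)
A(P) = 180 (A(P) = 36*5 = 180)
√(C(525/693) + A(763)) = √((-1587960 + (525/693)² + 614*(525/693)) + 180) = √((-1587960 + (525*(1/693))² + 614*(525*(1/693))) + 180) = √((-1587960 + (25/33)² + 614*(25/33)) + 180) = √((-1587960 + 625/1089 + 15350/33) + 180) = √(-1728781265/1089 + 180) = √(-1728585245/1089) = I*√1728585245/33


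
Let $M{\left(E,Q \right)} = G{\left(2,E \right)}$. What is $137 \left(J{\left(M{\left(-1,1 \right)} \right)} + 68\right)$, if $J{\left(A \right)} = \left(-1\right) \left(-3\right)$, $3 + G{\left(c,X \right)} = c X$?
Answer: $9727$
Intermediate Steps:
$G{\left(c,X \right)} = -3 + X c$ ($G{\left(c,X \right)} = -3 + c X = -3 + X c$)
$M{\left(E,Q \right)} = -3 + 2 E$ ($M{\left(E,Q \right)} = -3 + E 2 = -3 + 2 E$)
$J{\left(A \right)} = 3$
$137 \left(J{\left(M{\left(-1,1 \right)} \right)} + 68\right) = 137 \left(3 + 68\right) = 137 \cdot 71 = 9727$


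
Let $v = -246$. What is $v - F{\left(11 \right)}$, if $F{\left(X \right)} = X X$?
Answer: $-367$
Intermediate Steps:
$F{\left(X \right)} = X^{2}$
$v - F{\left(11 \right)} = -246 - 11^{2} = -246 - 121 = -367$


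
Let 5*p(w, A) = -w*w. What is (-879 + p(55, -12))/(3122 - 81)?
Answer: -1484/3041 ≈ -0.48800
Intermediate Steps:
p(w, A) = -w²/5 (p(w, A) = (-w*w)/5 = (-w²)/5 = -w²/5)
(-879 + p(55, -12))/(3122 - 81) = (-879 - ⅕*55²)/(3122 - 81) = (-879 - ⅕*3025)/3041 = (-879 - 605)*(1/3041) = -1484*1/3041 = -1484/3041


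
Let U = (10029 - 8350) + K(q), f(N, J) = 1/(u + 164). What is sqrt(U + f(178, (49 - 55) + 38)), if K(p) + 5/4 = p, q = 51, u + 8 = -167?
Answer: sqrt(836671)/22 ≈ 41.577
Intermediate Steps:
u = -175 (u = -8 - 167 = -175)
K(p) = -5/4 + p
f(N, J) = -1/11 (f(N, J) = 1/(-175 + 164) = 1/(-11) = -1/11)
U = 6915/4 (U = (10029 - 8350) + (-5/4 + 51) = 1679 + 199/4 = 6915/4 ≈ 1728.8)
sqrt(U + f(178, (49 - 55) + 38)) = sqrt(6915/4 - 1/11) = sqrt(76061/44) = sqrt(836671)/22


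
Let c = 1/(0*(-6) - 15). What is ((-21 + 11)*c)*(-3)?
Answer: -2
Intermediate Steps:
c = -1/15 (c = 1/(0 - 15) = 1/(-15) = -1/15 ≈ -0.066667)
((-21 + 11)*c)*(-3) = ((-21 + 11)*(-1/15))*(-3) = -10*(-1/15)*(-3) = (2/3)*(-3) = -2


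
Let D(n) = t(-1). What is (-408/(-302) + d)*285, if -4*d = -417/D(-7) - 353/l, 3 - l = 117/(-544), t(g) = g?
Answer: -7572000365/352132 ≈ -21503.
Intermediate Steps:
D(n) = -1
l = 1749/544 (l = 3 - 117/(-544) = 3 - 117*(-1)/544 = 3 - 1*(-117/544) = 3 + 117/544 = 1749/544 ≈ 3.2151)
d = -537301/6996 (d = -(-417/(-1) - 353/1749/544)/4 = -(-417*(-1) - 353*544/1749)/4 = -(417 - 192032/1749)/4 = -¼*537301/1749 = -537301/6996 ≈ -76.801)
(-408/(-302) + d)*285 = (-408/(-302) - 537301/6996)*285 = (-408*(-1/302) - 537301/6996)*285 = (204/151 - 537301/6996)*285 = -79705267/1056396*285 = -7572000365/352132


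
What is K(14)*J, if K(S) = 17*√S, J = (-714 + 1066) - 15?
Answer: 5729*√14 ≈ 21436.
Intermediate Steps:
J = 337 (J = 352 - 15 = 337)
K(14)*J = (17*√14)*337 = 5729*√14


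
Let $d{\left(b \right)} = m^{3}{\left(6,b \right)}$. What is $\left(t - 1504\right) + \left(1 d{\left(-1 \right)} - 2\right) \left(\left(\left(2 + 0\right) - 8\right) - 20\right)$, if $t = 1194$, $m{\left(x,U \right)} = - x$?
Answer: $5358$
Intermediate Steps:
$d{\left(b \right)} = -216$ ($d{\left(b \right)} = \left(\left(-1\right) 6\right)^{3} = \left(-6\right)^{3} = -216$)
$\left(t - 1504\right) + \left(1 d{\left(-1 \right)} - 2\right) \left(\left(\left(2 + 0\right) - 8\right) - 20\right) = \left(1194 - 1504\right) + \left(1 \left(-216\right) - 2\right) \left(\left(\left(2 + 0\right) - 8\right) - 20\right) = -310 + \left(-216 - 2\right) \left(\left(2 - 8\right) - 20\right) = -310 - 218 \left(-6 - 20\right) = -310 - -5668 = -310 + 5668 = 5358$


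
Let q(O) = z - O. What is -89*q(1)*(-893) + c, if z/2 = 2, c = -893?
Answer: 237538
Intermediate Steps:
z = 4 (z = 2*2 = 4)
q(O) = 4 - O
-89*q(1)*(-893) + c = -89*(4 - 1*1)*(-893) - 893 = -89*(4 - 1)*(-893) - 893 = -89*3*(-893) - 893 = -267*(-893) - 893 = 238431 - 893 = 237538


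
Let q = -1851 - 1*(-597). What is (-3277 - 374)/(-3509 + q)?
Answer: 3651/4763 ≈ 0.76653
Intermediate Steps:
q = -1254 (q = -1851 + 597 = -1254)
(-3277 - 374)/(-3509 + q) = (-3277 - 374)/(-3509 - 1254) = -3651/(-4763) = -3651*(-1/4763) = 3651/4763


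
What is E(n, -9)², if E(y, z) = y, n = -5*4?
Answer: 400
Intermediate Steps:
n = -20
E(n, -9)² = (-20)² = 400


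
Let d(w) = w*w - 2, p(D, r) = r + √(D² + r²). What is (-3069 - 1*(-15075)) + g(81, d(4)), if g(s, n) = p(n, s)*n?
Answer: 13140 + 14*√6757 ≈ 14291.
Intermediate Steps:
d(w) = -2 + w² (d(w) = w² - 2 = -2 + w²)
g(s, n) = n*(s + √(n² + s²)) (g(s, n) = (s + √(n² + s²))*n = n*(s + √(n² + s²)))
(-3069 - 1*(-15075)) + g(81, d(4)) = (-3069 - 1*(-15075)) + (-2 + 4²)*(81 + √((-2 + 4²)² + 81²)) = (-3069 + 15075) + (-2 + 16)*(81 + √((-2 + 16)² + 6561)) = 12006 + 14*(81 + √(14² + 6561)) = 12006 + 14*(81 + √(196 + 6561)) = 12006 + 14*(81 + √6757) = 12006 + (1134 + 14*√6757) = 13140 + 14*√6757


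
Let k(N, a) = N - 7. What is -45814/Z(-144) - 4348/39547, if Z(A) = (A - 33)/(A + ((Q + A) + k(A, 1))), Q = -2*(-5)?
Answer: -259088551426/2333273 ≈ -1.1104e+5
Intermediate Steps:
k(N, a) = -7 + N
Q = 10
Z(A) = (-33 + A)/(3 + 3*A) (Z(A) = (A - 33)/(A + ((10 + A) + (-7 + A))) = (-33 + A)/(A + (3 + 2*A)) = (-33 + A)/(3 + 3*A))
-45814/Z(-144) - 4348/39547 = -45814*3*(1 - 144)/(-33 - 144) - 4348/39547 = -45814/((1/3)*(-177)/(-143)) - 4348*1/39547 = -45814/((1/3)*(-1/143)*(-177)) - 4348/39547 = -45814/59/143 - 4348/39547 = -45814*143/59 - 4348/39547 = -6551402/59 - 4348/39547 = -259088551426/2333273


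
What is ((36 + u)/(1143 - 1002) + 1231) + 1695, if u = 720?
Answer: 137774/47 ≈ 2931.4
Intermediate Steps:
((36 + u)/(1143 - 1002) + 1231) + 1695 = ((36 + 720)/(1143 - 1002) + 1231) + 1695 = (756/141 + 1231) + 1695 = (756*(1/141) + 1231) + 1695 = (252/47 + 1231) + 1695 = 58109/47 + 1695 = 137774/47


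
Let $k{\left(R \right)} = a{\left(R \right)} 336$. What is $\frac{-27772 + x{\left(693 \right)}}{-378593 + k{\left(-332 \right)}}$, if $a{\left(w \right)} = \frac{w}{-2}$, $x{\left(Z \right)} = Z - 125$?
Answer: $\frac{27204}{322817} \approx 0.084271$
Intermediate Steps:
$x{\left(Z \right)} = -125 + Z$
$a{\left(w \right)} = - \frac{w}{2}$ ($a{\left(w \right)} = w \left(- \frac{1}{2}\right) = - \frac{w}{2}$)
$k{\left(R \right)} = - 168 R$ ($k{\left(R \right)} = - \frac{R}{2} \cdot 336 = - 168 R$)
$\frac{-27772 + x{\left(693 \right)}}{-378593 + k{\left(-332 \right)}} = \frac{-27772 + \left(-125 + 693\right)}{-378593 - -55776} = \frac{-27772 + 568}{-378593 + 55776} = - \frac{27204}{-322817} = \left(-27204\right) \left(- \frac{1}{322817}\right) = \frac{27204}{322817}$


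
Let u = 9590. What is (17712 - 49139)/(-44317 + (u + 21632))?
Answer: 31427/13095 ≈ 2.3999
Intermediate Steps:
(17712 - 49139)/(-44317 + (u + 21632)) = (17712 - 49139)/(-44317 + (9590 + 21632)) = -31427/(-44317 + 31222) = -31427/(-13095) = -31427*(-1/13095) = 31427/13095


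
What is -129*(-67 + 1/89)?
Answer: 769098/89 ≈ 8641.5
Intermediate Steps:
-129*(-67 + 1/89) = -129*(-5962/89) = 769098/89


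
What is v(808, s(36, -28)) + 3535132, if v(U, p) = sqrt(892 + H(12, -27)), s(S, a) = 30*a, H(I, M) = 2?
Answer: 3535132 + sqrt(894) ≈ 3.5352e+6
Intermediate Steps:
v(U, p) = sqrt(894) (v(U, p) = sqrt(892 + 2) = sqrt(894))
v(808, s(36, -28)) + 3535132 = sqrt(894) + 3535132 = 3535132 + sqrt(894)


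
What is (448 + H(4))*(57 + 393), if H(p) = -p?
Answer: 199800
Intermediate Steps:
(448 + H(4))*(57 + 393) = (448 - 1*4)*(57 + 393) = (448 - 4)*450 = 444*450 = 199800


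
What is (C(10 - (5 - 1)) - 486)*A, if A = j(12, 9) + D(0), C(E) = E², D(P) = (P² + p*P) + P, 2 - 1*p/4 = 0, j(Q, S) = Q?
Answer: -5400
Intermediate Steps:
p = 8 (p = 8 - 4*0 = 8 + 0 = 8)
D(P) = P² + 9*P (D(P) = (P² + 8*P) + P = P² + 9*P)
A = 12 (A = 12 + 0*(9 + 0) = 12 + 0*9 = 12 + 0 = 12)
(C(10 - (5 - 1)) - 486)*A = ((10 - (5 - 1))² - 486)*12 = ((10 - 1*4)² - 486)*12 = ((10 - 4)² - 486)*12 = (6² - 486)*12 = (36 - 486)*12 = -450*12 = -5400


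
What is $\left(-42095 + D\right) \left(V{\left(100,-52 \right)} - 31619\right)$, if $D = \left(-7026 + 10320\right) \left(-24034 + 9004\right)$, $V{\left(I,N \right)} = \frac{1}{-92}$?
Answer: $\frac{144141084638335}{92} \approx 1.5668 \cdot 10^{12}$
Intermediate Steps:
$V{\left(I,N \right)} = - \frac{1}{92}$
$D = -49508820$ ($D = 3294 \left(-15030\right) = -49508820$)
$\left(-42095 + D\right) \left(V{\left(100,-52 \right)} - 31619\right) = \left(-42095 - 49508820\right) \left(- \frac{1}{92} - 31619\right) = \left(-49550915\right) \left(- \frac{2908949}{92}\right) = \frac{144141084638335}{92}$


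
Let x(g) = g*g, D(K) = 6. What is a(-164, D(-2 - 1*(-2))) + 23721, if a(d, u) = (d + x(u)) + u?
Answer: 23599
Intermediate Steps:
x(g) = g²
a(d, u) = d + u + u² (a(d, u) = (d + u²) + u = d + u + u²)
a(-164, D(-2 - 1*(-2))) + 23721 = (-164 + 6 + 6²) + 23721 = (-164 + 6 + 36) + 23721 = -122 + 23721 = 23599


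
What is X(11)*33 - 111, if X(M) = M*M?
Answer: 3882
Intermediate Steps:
X(M) = M²
X(11)*33 - 111 = 11²*33 - 111 = 121*33 - 111 = 3993 - 111 = 3882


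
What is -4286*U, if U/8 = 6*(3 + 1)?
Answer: -822912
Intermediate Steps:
U = 192 (U = 8*(6*(3 + 1)) = 8*(6*4) = 8*24 = 192)
-4286*U = -4286*192 = -822912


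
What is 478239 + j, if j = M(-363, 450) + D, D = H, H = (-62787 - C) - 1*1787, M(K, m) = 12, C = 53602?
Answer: 360075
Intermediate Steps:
H = -118176 (H = (-62787 - 1*53602) - 1*1787 = (-62787 - 53602) - 1787 = -116389 - 1787 = -118176)
D = -118176
j = -118164 (j = 12 - 118176 = -118164)
478239 + j = 478239 - 118164 = 360075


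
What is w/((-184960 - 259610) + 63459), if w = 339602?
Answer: -339602/381111 ≈ -0.89108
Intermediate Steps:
w/((-184960 - 259610) + 63459) = 339602/((-184960 - 259610) + 63459) = 339602/(-444570 + 63459) = 339602/(-381111) = 339602*(-1/381111) = -339602/381111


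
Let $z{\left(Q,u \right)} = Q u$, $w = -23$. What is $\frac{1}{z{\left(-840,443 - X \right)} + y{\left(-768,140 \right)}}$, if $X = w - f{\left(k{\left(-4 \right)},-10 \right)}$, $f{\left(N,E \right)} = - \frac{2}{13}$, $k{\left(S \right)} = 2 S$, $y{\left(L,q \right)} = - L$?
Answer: $- \frac{13}{5077056} \approx -2.5605 \cdot 10^{-6}$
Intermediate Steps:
$f{\left(N,E \right)} = - \frac{2}{13}$ ($f{\left(N,E \right)} = \left(-2\right) \frac{1}{13} = - \frac{2}{13}$)
$X = - \frac{297}{13}$ ($X = -23 - - \frac{2}{13} = -23 + \frac{2}{13} = - \frac{297}{13} \approx -22.846$)
$\frac{1}{z{\left(-840,443 - X \right)} + y{\left(-768,140 \right)}} = \frac{1}{- 840 \left(443 - - \frac{297}{13}\right) - -768} = \frac{1}{- 840 \left(443 + \frac{297}{13}\right) + 768} = \frac{1}{\left(-840\right) \frac{6056}{13} + 768} = \frac{1}{- \frac{5087040}{13} + 768} = \frac{1}{- \frac{5077056}{13}} = - \frac{13}{5077056}$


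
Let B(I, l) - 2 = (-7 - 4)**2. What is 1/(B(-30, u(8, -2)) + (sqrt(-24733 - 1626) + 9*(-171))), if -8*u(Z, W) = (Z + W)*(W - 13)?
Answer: -1416/2031415 - I*sqrt(26359)/2031415 ≈ -0.00069705 - 7.9922e-5*I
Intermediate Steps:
u(Z, W) = -(-13 + W)*(W + Z)/8 (u(Z, W) = -(Z + W)*(W - 13)/8 = -(W + Z)*(-13 + W)/8 = -(-13 + W)*(W + Z)/8)
B(I, l) = 123 (B(I, l) = 2 + (-7 - 4)**2 = 2 + (-11)**2 = 2 + 121 = 123)
1/(B(-30, u(8, -2)) + (sqrt(-24733 - 1626) + 9*(-171))) = 1/(123 + (sqrt(-24733 - 1626) + 9*(-171))) = 1/(123 + (sqrt(-26359) - 1539)) = 1/(123 + (I*sqrt(26359) - 1539)) = 1/(123 + (-1539 + I*sqrt(26359))) = 1/(-1416 + I*sqrt(26359))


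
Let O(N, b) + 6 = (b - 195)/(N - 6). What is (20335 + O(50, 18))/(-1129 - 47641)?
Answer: -894299/2145880 ≈ -0.41675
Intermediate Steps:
O(N, b) = -6 + (-195 + b)/(-6 + N) (O(N, b) = -6 + (b - 195)/(N - 6) = -6 + (-195 + b)/(-6 + N))
(20335 + O(50, 18))/(-1129 - 47641) = (20335 + (-159 + 18 - 6*50)/(-6 + 50))/(-1129 - 47641) = (20335 + (-159 + 18 - 300)/44)/(-48770) = (20335 + (1/44)*(-441))*(-1/48770) = (20335 - 441/44)*(-1/48770) = (894299/44)*(-1/48770) = -894299/2145880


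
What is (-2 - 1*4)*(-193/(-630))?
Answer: -193/105 ≈ -1.8381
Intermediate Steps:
(-2 - 1*4)*(-193/(-630)) = (-2 - 4)*(-193*(-1/630)) = -6*193/630 = -193/105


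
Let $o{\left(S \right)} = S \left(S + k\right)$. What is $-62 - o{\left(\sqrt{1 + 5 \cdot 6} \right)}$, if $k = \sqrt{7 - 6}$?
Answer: $-93 - \sqrt{31} \approx -98.568$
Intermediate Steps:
$k = 1$ ($k = \sqrt{1} = 1$)
$o{\left(S \right)} = S \left(1 + S\right)$ ($o{\left(S \right)} = S \left(S + 1\right) = S \left(1 + S\right)$)
$-62 - o{\left(\sqrt{1 + 5 \cdot 6} \right)} = -62 - \sqrt{1 + 5 \cdot 6} \left(1 + \sqrt{1 + 5 \cdot 6}\right) = -62 - \sqrt{1 + 30} \left(1 + \sqrt{1 + 30}\right) = -62 - \sqrt{31} \left(1 + \sqrt{31}\right)$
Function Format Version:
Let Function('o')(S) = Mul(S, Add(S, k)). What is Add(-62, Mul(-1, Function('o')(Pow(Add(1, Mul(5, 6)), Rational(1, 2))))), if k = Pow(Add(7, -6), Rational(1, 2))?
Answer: Add(-93, Mul(-1, Pow(31, Rational(1, 2)))) ≈ -98.568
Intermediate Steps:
k = 1 (k = Pow(1, Rational(1, 2)) = 1)
Function('o')(S) = Mul(S, Add(1, S)) (Function('o')(S) = Mul(S, Add(S, 1)) = Mul(S, Add(1, S)))
Add(-62, Mul(-1, Function('o')(Pow(Add(1, Mul(5, 6)), Rational(1, 2))))) = Add(-62, Mul(-1, Mul(Pow(Add(1, Mul(5, 6)), Rational(1, 2)), Add(1, Pow(Add(1, Mul(5, 6)), Rational(1, 2)))))) = Add(-62, Mul(-1, Mul(Pow(Add(1, 30), Rational(1, 2)), Add(1, Pow(Add(1, 30), Rational(1, 2)))))) = Add(-62, Mul(-1, Mul(Pow(31, Rational(1, 2)), Add(1, Pow(31, Rational(1, 2)))))) = Add(-62, Mul(-1, Pow(31, Rational(1, 2)), Add(1, Pow(31, Rational(1, 2)))))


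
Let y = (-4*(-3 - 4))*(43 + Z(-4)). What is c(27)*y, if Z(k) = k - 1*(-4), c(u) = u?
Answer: 32508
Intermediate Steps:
Z(k) = 4 + k (Z(k) = k + 4 = 4 + k)
y = 1204 (y = (-4*(-3 - 4))*(43 + (4 - 4)) = (-4*(-7))*(43 + 0) = 28*43 = 1204)
c(27)*y = 27*1204 = 32508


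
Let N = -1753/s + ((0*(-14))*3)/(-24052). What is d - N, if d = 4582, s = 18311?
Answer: 83902755/18311 ≈ 4582.1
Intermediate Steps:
N = -1753/18311 (N = -1753/18311 + ((0*(-14))*3)/(-24052) = -1753*1/18311 + (0*3)*(-1/24052) = -1753/18311 + 0*(-1/24052) = -1753/18311 + 0 = -1753/18311 ≈ -0.095735)
d - N = 4582 - 1*(-1753/18311) = 4582 + 1753/18311 = 83902755/18311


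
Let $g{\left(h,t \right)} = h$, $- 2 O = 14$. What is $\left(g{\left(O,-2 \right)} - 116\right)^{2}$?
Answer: $15129$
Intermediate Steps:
$O = -7$ ($O = \left(- \frac{1}{2}\right) 14 = -7$)
$\left(g{\left(O,-2 \right)} - 116\right)^{2} = \left(-7 - 116\right)^{2} = \left(-123\right)^{2} = 15129$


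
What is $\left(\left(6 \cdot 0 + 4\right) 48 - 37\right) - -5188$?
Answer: $5343$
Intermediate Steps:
$\left(\left(6 \cdot 0 + 4\right) 48 - 37\right) - -5188 = \left(\left(0 + 4\right) 48 - 37\right) + 5188 = \left(4 \cdot 48 - 37\right) + 5188 = \left(192 - 37\right) + 5188 = 155 + 5188 = 5343$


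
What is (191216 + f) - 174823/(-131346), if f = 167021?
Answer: 47053171825/131346 ≈ 3.5824e+5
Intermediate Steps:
(191216 + f) - 174823/(-131346) = (191216 + 167021) - 174823/(-131346) = 358237 - 174823*(-1/131346) = 358237 + 174823/131346 = 47053171825/131346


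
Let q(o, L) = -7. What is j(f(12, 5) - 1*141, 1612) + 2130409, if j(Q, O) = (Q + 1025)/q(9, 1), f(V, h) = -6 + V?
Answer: 14911973/7 ≈ 2.1303e+6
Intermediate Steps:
j(Q, O) = -1025/7 - Q/7 (j(Q, O) = (Q + 1025)/(-7) = (1025 + Q)*(-⅐) = -1025/7 - Q/7)
j(f(12, 5) - 1*141, 1612) + 2130409 = (-1025/7 - ((-6 + 12) - 1*141)/7) + 2130409 = (-1025/7 - (6 - 141)/7) + 2130409 = (-1025/7 - ⅐*(-135)) + 2130409 = (-1025/7 + 135/7) + 2130409 = -890/7 + 2130409 = 14911973/7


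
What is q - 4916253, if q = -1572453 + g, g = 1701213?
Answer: -4787493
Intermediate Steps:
q = 128760 (q = -1572453 + 1701213 = 128760)
q - 4916253 = 128760 - 4916253 = -4787493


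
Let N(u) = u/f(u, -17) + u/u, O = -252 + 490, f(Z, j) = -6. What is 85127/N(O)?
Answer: -255381/116 ≈ -2201.6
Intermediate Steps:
O = 238
N(u) = 1 - u/6 (N(u) = u/(-6) + u/u = u*(-⅙) + 1 = -u/6 + 1 = 1 - u/6)
85127/N(O) = 85127/(1 - ⅙*238) = 85127/(1 - 119/3) = 85127/(-116/3) = 85127*(-3/116) = -255381/116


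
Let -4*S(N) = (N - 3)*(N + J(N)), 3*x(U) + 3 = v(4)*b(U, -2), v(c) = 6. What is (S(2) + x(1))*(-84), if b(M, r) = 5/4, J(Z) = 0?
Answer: -168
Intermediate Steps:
b(M, r) = 5/4 (b(M, r) = 5*(¼) = 5/4)
x(U) = 3/2 (x(U) = -1 + (6*(5/4))/3 = -1 + (⅓)*(15/2) = -1 + 5/2 = 3/2)
S(N) = -N*(-3 + N)/4 (S(N) = -(N - 3)*(N + 0)/4 = -(-3 + N)*N/4 = -N*(-3 + N)/4)
(S(2) + x(1))*(-84) = ((¼)*2*(3 - 1*2) + 3/2)*(-84) = ((¼)*2*(3 - 2) + 3/2)*(-84) = ((¼)*2*1 + 3/2)*(-84) = (½ + 3/2)*(-84) = 2*(-84) = -168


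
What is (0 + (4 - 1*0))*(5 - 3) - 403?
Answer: -395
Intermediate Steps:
(0 + (4 - 1*0))*(5 - 3) - 403 = (0 + (4 + 0))*2 - 403 = (0 + 4)*2 - 403 = 4*2 - 403 = 8 - 403 = -395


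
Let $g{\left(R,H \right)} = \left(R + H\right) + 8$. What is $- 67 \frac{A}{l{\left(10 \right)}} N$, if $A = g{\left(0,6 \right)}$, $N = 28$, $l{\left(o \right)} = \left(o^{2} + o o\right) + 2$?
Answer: $- \frac{13132}{101} \approx -130.02$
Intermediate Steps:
$l{\left(o \right)} = 2 + 2 o^{2}$ ($l{\left(o \right)} = \left(o^{2} + o^{2}\right) + 2 = 2 o^{2} + 2 = 2 + 2 o^{2}$)
$g{\left(R,H \right)} = 8 + H + R$ ($g{\left(R,H \right)} = \left(H + R\right) + 8 = 8 + H + R$)
$A = 14$ ($A = 8 + 6 + 0 = 14$)
$- 67 \frac{A}{l{\left(10 \right)}} N = - 67 \frac{14}{2 + 2 \cdot 10^{2}} \cdot 28 = - 67 \frac{14}{2 + 2 \cdot 100} \cdot 28 = - 67 \frac{14}{2 + 200} \cdot 28 = - 67 \cdot \frac{14}{202} \cdot 28 = - 67 \cdot 14 \cdot \frac{1}{202} \cdot 28 = \left(-67\right) \frac{7}{101} \cdot 28 = \left(- \frac{469}{101}\right) 28 = - \frac{13132}{101}$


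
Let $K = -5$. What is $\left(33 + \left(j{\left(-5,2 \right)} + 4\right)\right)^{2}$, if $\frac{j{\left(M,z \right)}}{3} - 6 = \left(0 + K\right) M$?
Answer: $16900$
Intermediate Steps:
$j{\left(M,z \right)} = 18 - 15 M$ ($j{\left(M,z \right)} = 18 + 3 \left(0 - 5\right) M = 18 + 3 \left(- 5 M\right) = 18 - 15 M$)
$\left(33 + \left(j{\left(-5,2 \right)} + 4\right)\right)^{2} = \left(33 + \left(\left(18 - -75\right) + 4\right)\right)^{2} = \left(33 + \left(\left(18 + 75\right) + 4\right)\right)^{2} = \left(33 + \left(93 + 4\right)\right)^{2} = \left(33 + 97\right)^{2} = 130^{2} = 16900$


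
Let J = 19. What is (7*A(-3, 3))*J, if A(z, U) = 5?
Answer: 665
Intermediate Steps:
(7*A(-3, 3))*J = (7*5)*19 = 35*19 = 665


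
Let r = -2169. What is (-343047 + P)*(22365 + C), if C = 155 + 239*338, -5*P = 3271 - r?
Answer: -35549833770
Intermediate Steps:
P = -1088 (P = -(3271 - 1*(-2169))/5 = -(3271 + 2169)/5 = -⅕*5440 = -1088)
C = 80937 (C = 155 + 80782 = 80937)
(-343047 + P)*(22365 + C) = (-343047 - 1088)*(22365 + 80937) = -344135*103302 = -35549833770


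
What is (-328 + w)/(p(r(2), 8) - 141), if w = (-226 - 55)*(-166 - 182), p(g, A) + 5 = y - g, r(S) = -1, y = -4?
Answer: -97460/149 ≈ -654.09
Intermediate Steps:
p(g, A) = -9 - g (p(g, A) = -5 + (-4 - g) = -9 - g)
w = 97788 (w = -281*(-348) = 97788)
(-328 + w)/(p(r(2), 8) - 141) = (-328 + 97788)/((-9 - 1*(-1)) - 141) = 97460/((-9 + 1) - 141) = 97460/(-8 - 141) = 97460/(-149) = 97460*(-1/149) = -97460/149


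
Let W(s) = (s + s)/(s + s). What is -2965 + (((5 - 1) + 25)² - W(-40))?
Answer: -2125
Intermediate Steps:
W(s) = 1 (W(s) = (2*s)/((2*s)) = (2*s)*(1/(2*s)) = 1)
-2965 + (((5 - 1) + 25)² - W(-40)) = -2965 + (((5 - 1) + 25)² - 1*1) = -2965 + ((4 + 25)² - 1) = -2965 + (29² - 1) = -2965 + (841 - 1) = -2965 + 840 = -2125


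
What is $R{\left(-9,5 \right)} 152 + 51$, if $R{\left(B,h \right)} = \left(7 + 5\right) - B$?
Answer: $3243$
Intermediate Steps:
$R{\left(B,h \right)} = 12 - B$
$R{\left(-9,5 \right)} 152 + 51 = \left(12 - -9\right) 152 + 51 = \left(12 + 9\right) 152 + 51 = 21 \cdot 152 + 51 = 3192 + 51 = 3243$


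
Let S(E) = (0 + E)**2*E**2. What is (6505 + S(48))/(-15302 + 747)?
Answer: -5314921/14555 ≈ -365.16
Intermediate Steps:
S(E) = E**4 (S(E) = E**2*E**2 = E**4)
(6505 + S(48))/(-15302 + 747) = (6505 + 48**4)/(-15302 + 747) = (6505 + 5308416)/(-14555) = 5314921*(-1/14555) = -5314921/14555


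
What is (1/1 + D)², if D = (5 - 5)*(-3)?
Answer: 1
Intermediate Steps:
D = 0 (D = 0*(-3) = 0)
(1/1 + D)² = (1/1 + 0)² = (1 + 0)² = 1² = 1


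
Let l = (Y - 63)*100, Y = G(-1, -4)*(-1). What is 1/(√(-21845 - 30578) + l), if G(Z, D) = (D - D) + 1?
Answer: -6400/41012423 - I*√52423/41012423 ≈ -0.00015605 - 5.5827e-6*I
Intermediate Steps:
G(Z, D) = 1 (G(Z, D) = 0 + 1 = 1)
Y = -1 (Y = 1*(-1) = -1)
l = -6400 (l = (-1 - 63)*100 = -64*100 = -6400)
1/(√(-21845 - 30578) + l) = 1/(√(-21845 - 30578) - 6400) = 1/(√(-52423) - 6400) = 1/(I*√52423 - 6400) = 1/(-6400 + I*√52423)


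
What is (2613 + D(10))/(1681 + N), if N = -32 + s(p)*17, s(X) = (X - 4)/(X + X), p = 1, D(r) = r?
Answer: 5246/3247 ≈ 1.6156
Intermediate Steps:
s(X) = (-4 + X)/(2*X) (s(X) = (-4 + X)/((2*X)) = (-4 + X)*(1/(2*X)) = (-4 + X)/(2*X))
N = -115/2 (N = -32 + ((1/2)*(-4 + 1)/1)*17 = -32 + ((1/2)*1*(-3))*17 = -32 - 3/2*17 = -32 - 51/2 = -115/2 ≈ -57.500)
(2613 + D(10))/(1681 + N) = (2613 + 10)/(1681 - 115/2) = 2623/(3247/2) = 2623*(2/3247) = 5246/3247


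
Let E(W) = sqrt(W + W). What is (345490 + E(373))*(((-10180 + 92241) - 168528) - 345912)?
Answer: -149382620710 - 432379*sqrt(746) ≈ -1.4939e+11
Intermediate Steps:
E(W) = sqrt(2)*sqrt(W) (E(W) = sqrt(2*W) = sqrt(2)*sqrt(W))
(345490 + E(373))*(((-10180 + 92241) - 168528) - 345912) = (345490 + sqrt(2)*sqrt(373))*(((-10180 + 92241) - 168528) - 345912) = (345490 + sqrt(746))*((82061 - 168528) - 345912) = (345490 + sqrt(746))*(-86467 - 345912) = (345490 + sqrt(746))*(-432379) = -149382620710 - 432379*sqrt(746)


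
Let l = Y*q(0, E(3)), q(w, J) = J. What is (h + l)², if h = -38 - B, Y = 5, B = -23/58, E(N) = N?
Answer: 1718721/3364 ≈ 510.92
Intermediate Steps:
B = -23/58 (B = -23*1/58 = -23/58 ≈ -0.39655)
h = -2181/58 (h = -38 - 1*(-23/58) = -38 + 23/58 = -2181/58 ≈ -37.603)
l = 15 (l = 5*3 = 15)
(h + l)² = (-2181/58 + 15)² = (-1311/58)² = 1718721/3364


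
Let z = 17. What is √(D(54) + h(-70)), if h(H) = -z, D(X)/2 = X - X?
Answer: I*√17 ≈ 4.1231*I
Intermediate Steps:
D(X) = 0 (D(X) = 2*(X - X) = 2*0 = 0)
h(H) = -17 (h(H) = -1*17 = -17)
√(D(54) + h(-70)) = √(0 - 17) = √(-17) = I*√17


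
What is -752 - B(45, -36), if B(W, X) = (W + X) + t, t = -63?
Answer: -698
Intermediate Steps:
B(W, X) = -63 + W + X (B(W, X) = (W + X) - 63 = -63 + W + X)
-752 - B(45, -36) = -752 - (-63 + 45 - 36) = -752 - 1*(-54) = -752 + 54 = -698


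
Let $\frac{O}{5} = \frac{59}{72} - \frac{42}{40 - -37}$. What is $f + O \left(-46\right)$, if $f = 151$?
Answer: $\frac{34841}{396} \approx 87.982$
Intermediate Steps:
$O = \frac{1085}{792}$ ($O = 5 \left(\frac{59}{72} - \frac{42}{40 - -37}\right) = 5 \left(59 \cdot \frac{1}{72} - \frac{42}{40 + 37}\right) = 5 \left(\frac{59}{72} - \frac{42}{77}\right) = 5 \left(\frac{59}{72} - \frac{6}{11}\right) = 5 \cdot \frac{217}{792} = \frac{1085}{792} \approx 1.3699$)
$f + O \left(-46\right) = 151 + \frac{1085}{792} \left(-46\right) = 151 - \frac{24955}{396} = \frac{34841}{396}$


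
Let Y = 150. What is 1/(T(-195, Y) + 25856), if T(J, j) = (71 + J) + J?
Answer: 1/25537 ≈ 3.9159e-5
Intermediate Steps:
T(J, j) = 71 + 2*J
1/(T(-195, Y) + 25856) = 1/((71 + 2*(-195)) + 25856) = 1/((71 - 390) + 25856) = 1/(-319 + 25856) = 1/25537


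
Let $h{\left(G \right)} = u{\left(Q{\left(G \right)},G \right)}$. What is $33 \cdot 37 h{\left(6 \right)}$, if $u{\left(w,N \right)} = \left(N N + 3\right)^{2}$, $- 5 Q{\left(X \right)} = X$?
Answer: $1857141$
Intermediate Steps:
$Q{\left(X \right)} = - \frac{X}{5}$
$u{\left(w,N \right)} = \left(3 + N^{2}\right)^{2}$ ($u{\left(w,N \right)} = \left(N^{2} + 3\right)^{2} = \left(3 + N^{2}\right)^{2}$)
$h{\left(G \right)} = \left(3 + G^{2}\right)^{2}$
$33 \cdot 37 h{\left(6 \right)} = 33 \cdot 37 \left(3 + 6^{2}\right)^{2} = 1221 \left(3 + 36\right)^{2} = 1221 \cdot 39^{2} = 1221 \cdot 1521 = 1857141$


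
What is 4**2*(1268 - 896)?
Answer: 5952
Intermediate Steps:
4**2*(1268 - 896) = 16*372 = 5952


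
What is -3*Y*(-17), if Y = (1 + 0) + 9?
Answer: 510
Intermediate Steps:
Y = 10 (Y = 1 + 9 = 10)
-3*Y*(-17) = -3*10*(-17) = -30*(-17) = 510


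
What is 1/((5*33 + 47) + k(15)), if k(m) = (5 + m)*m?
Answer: 1/512 ≈ 0.0019531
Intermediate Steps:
k(m) = m*(5 + m)
1/((5*33 + 47) + k(15)) = 1/((5*33 + 47) + 15*(5 + 15)) = 1/((165 + 47) + 15*20) = 1/(212 + 300) = 1/512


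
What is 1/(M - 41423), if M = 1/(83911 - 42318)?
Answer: -41593/1722906838 ≈ -2.4141e-5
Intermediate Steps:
M = 1/41593 ≈ 2.4042e-5
1/(M - 41423) = 1/(1/41593 - 41423) = 1/(-1722906838/41593) = -41593/1722906838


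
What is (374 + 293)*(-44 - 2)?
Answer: -30682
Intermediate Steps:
(374 + 293)*(-44 - 2) = 667*(-46) = -30682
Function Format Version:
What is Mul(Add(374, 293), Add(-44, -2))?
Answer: -30682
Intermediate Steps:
Mul(Add(374, 293), Add(-44, -2)) = Mul(667, -46) = -30682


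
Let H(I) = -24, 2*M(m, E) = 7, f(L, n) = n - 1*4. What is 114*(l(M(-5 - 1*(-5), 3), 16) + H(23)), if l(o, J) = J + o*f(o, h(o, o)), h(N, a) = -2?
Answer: -3306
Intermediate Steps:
f(L, n) = -4 + n (f(L, n) = n - 4 = -4 + n)
M(m, E) = 7/2 (M(m, E) = (1/2)*7 = 7/2)
l(o, J) = J - 6*o (l(o, J) = J + o*(-4 - 2) = J + o*(-6) = J - 6*o)
114*(l(M(-5 - 1*(-5), 3), 16) + H(23)) = 114*((16 - 6*7/2) - 24) = 114*((16 - 21) - 24) = 114*(-5 - 24) = 114*(-29) = -3306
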